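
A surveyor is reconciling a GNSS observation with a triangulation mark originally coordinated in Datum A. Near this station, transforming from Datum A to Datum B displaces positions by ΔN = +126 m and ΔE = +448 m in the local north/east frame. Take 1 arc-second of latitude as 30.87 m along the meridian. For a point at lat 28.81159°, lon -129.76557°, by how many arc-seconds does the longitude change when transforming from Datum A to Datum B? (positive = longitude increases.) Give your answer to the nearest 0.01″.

At latitude 28.81159°, cos φ = 0.876209.
1″ of longitude at this latitude = 30.87 × cos φ = 27.0486 m, so Δλ = 448.0 / 27.0486 = 16.563″.

Δλ = 16.56″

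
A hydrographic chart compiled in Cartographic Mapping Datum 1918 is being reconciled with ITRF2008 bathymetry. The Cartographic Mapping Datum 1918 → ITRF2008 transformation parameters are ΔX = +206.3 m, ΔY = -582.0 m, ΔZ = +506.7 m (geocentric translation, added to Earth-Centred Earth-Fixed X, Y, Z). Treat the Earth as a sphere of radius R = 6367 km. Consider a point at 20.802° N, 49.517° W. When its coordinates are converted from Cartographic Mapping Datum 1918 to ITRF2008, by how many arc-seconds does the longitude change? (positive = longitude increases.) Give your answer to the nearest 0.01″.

Δλ = -7.66″

sin φ = 0.355140, cos φ = 0.934813, sin λ = -0.760599, cos λ = 0.649222.
East component: ΔE = −sin λ·ΔX + cos λ·ΔY = −(-0.760599)(206.3) + (0.649222)(-582.0) = -220.94 m.
1° of latitude spans πR/180 = 111125 m; at latitude φ, 1° of longitude spans that × cos φ = 103881.2 m, so Δλ = -220.94 / 103881.2 × 3600 = -7.657″.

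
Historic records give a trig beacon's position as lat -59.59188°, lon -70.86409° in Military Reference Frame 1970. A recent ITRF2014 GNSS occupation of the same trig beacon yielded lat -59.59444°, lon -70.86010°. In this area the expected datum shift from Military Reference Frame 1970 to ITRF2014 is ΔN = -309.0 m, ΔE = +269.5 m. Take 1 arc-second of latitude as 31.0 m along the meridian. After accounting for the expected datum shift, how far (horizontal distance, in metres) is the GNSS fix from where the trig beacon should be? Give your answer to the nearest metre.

Observed coordinate differences: Δφ = -0.00256°, Δλ = +0.00399°.
Converting to metres (1° lat = 111600 m, cos φ = 0.506156): observed ΔN = -285.7 m, observed ΔE = 225.4 m.
Subtracting the expected shift leaves a residual of -285.7 − (-309.0) = 23.3 m north and 225.4 − (269.5) = -44.1 m east.
Residual distance = √(23.3² + (-44.1)²) = 49.9 m.

50 m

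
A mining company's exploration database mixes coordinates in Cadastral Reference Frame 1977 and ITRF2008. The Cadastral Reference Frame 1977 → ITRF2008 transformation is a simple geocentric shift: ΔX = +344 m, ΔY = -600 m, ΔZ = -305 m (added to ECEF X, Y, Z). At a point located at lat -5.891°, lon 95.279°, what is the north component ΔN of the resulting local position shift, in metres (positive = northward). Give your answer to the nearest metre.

ΔN = -368 m

At φ = -5.891°, λ = 95.279°: sin φ = -0.102636, cos φ = 0.994719, sin λ = 0.995758, cos λ = -0.092006.
ΔN = −sin φ cos λ·ΔX − sin φ sin λ·ΔY + cos φ·ΔZ = −(-0.102636)(-0.092006)(344) − (-0.102636)(0.995758)(-600) + (0.994719)(-305) = -367.96 m.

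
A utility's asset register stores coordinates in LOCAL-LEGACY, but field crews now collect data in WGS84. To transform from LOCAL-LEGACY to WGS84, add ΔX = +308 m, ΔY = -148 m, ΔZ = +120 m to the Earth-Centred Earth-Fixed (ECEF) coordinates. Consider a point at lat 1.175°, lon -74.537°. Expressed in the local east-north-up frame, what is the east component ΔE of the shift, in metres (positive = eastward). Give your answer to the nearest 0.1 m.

At φ = 1.175°, λ = -74.537°: sin φ = 0.020506, cos φ = 0.999790, sin λ = -0.963803, cos λ = 0.266616.
ΔE = −sin λ·ΔX + cos λ·ΔY = −(-0.963803)·(308) + (0.266616)·(-148) = 257.39 m.

ΔE = 257.4 m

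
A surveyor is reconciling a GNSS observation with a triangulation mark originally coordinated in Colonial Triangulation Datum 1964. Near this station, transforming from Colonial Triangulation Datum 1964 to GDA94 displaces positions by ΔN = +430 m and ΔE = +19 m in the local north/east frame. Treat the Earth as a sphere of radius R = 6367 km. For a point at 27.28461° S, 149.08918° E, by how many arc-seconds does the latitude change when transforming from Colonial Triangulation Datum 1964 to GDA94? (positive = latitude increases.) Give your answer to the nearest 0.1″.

On a sphere of radius R, 1 rad of latitude = R, so Δφ = ΔN / R = 430.0 / 6367000 = 6.7536e-05 rad = 13.930″.

Δφ = 13.9″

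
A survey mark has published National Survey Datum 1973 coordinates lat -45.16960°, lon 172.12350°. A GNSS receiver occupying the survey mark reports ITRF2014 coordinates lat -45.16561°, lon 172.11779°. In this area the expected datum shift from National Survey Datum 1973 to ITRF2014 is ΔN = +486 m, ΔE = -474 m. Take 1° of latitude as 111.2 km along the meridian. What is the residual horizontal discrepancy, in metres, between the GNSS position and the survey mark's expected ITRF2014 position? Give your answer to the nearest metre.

Observed coordinate differences: Δφ = +0.00399°, Δλ = -0.00571°.
Converting to metres (1° lat = 111200 m, cos φ = 0.705011): observed ΔN = 443.7 m, observed ΔE = -447.6 m.
Subtracting the expected shift leaves a residual of 443.7 − (486) = -42.3 m north and -447.6 − (-474) = 26.4 m east.
Residual distance = √((-42.3)² + 26.4²) = 49.8 m.

50 m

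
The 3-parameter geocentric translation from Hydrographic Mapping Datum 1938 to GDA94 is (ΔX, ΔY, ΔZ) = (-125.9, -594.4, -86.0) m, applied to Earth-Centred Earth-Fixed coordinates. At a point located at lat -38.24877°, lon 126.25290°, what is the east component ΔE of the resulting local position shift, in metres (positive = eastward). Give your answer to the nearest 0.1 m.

At φ = -38.24877°, λ = 126.25290°: sin φ = -0.619077, cos φ = 0.785330, sin λ = 0.806415, cos λ = -0.591350.
ΔE = −sin λ·ΔX + cos λ·ΔY = −(0.806415)·(-125.9) + (-0.591350)·(-594.4) = 453.03 m.

ΔE = 453.0 m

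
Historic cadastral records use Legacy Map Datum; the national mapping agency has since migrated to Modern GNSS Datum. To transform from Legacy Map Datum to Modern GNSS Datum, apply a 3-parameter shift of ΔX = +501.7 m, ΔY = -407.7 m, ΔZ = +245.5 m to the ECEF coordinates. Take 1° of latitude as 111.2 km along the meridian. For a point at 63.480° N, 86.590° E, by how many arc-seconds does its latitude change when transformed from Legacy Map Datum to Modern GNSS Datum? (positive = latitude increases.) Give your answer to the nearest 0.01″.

sin φ = 0.894779, cos φ = 0.446510, sin λ = 0.998229, cos λ = 0.059481.
North component: ΔN = −sin φ cos λ·ΔX − sin φ sin λ·ΔY + cos φ·ΔZ = −(0.894779)(0.059481)(501.7) − (0.894779)(0.998229)(-407.7) + (0.446510)(245.5) = 447.07 m.
1° of latitude spans 111200 m, so Δφ = 447.07 / 111200 × 3600 = 14.474″.

Δφ = 14.47″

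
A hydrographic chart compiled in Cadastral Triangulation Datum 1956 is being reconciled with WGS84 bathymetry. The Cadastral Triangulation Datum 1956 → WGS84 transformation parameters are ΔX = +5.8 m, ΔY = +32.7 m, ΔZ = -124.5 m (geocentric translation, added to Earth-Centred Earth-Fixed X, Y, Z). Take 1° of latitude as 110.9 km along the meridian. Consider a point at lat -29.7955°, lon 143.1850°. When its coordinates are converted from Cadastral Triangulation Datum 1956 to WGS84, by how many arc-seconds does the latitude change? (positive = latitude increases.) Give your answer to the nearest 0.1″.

sin φ = -0.496906, cos φ = 0.867804, sin λ = 0.599233, cos λ = -0.800575.
North component: ΔN = −sin φ cos λ·ΔX − sin φ sin λ·ΔY + cos φ·ΔZ = −(-0.496906)(-0.800575)(5.8) − (-0.496906)(0.599233)(32.7) + (0.867804)(-124.5) = -100.61 m.
1° of latitude spans 110900 m, so Δφ = -100.61 / 110900 × 3600 = -3.266″.

Δφ = -3.3″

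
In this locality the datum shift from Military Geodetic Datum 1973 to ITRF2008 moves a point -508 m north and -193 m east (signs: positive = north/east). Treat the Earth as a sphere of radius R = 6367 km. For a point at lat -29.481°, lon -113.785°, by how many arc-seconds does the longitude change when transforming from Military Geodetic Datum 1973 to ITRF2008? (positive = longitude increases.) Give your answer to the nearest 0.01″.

Δλ = -7.18″

At latitude -29.481°, cos φ = 0.870519.
One radian of longitude at latitude φ spans R cos φ, so Δλ = ΔE / (R cos φ) = -193.0 / (6367000 × 0.870519) = -3.4821e-05 rad = -7.182″.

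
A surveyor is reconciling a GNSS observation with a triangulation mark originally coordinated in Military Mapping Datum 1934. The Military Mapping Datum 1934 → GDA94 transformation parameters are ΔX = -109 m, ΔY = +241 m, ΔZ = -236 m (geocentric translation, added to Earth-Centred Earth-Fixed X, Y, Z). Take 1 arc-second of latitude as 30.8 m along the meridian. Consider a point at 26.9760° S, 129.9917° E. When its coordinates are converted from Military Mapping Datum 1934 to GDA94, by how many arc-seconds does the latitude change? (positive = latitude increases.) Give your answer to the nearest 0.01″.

sin φ = -0.453617, cos φ = 0.891197, sin λ = 0.766138, cos λ = -0.642677.
North component: ΔN = −sin φ cos λ·ΔX − sin φ sin λ·ΔY + cos φ·ΔZ = −(-0.453617)(-0.642677)(-109) − (-0.453617)(0.766138)(241) + (0.891197)(-236) = -94.79 m.
1° of latitude spans 3600 × 30.80 = 110880 m, so Δφ = -94.79 / 110880 × 3600 = -3.078″.

Δφ = -3.08″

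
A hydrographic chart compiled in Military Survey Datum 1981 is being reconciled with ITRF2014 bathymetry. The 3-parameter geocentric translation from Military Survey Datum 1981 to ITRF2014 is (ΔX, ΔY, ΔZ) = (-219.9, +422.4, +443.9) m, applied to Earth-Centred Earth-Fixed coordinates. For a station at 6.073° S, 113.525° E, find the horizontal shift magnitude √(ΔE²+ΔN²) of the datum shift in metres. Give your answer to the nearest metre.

At φ = -6.073°, λ = 113.525°: sin φ = -0.105795, cos φ = 0.994388, sin λ = 0.916886, cos λ = -0.399149.
ΔE = −sin λ·ΔX + cos λ·ΔY = −(0.916886)·(-219.9) + (-0.399149)·(422.4) = 33.02 m.
ΔN = −sin φ cos λ·ΔX − sin φ sin λ·ΔY + cos φ·ΔZ = −(-0.105795)(-0.399149)(-219.9) − (-0.105795)(0.916886)(422.4) + (0.994388)(443.9) = 491.67 m.
Horizontal magnitude = √(ΔE² + ΔN²) = √(33.02² + 491.67²) = 492.78 m.

493 m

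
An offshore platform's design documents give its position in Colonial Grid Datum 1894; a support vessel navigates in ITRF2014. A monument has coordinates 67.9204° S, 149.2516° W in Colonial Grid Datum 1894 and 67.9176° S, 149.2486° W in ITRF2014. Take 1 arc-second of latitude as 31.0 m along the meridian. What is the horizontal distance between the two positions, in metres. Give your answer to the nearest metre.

Δφ = -67.9176° − -67.9204° = +0.0028°; Δλ = -149.2486° − -149.2516° = +0.0030°.
1° of latitude = 3600 × 31.00 = 111600 m.
ΔN = Δφ × 111600 = 312.5 m; ΔE = Δλ × 111600 × cos(-67.9204°) = +0.0030 × 111600 × 0.375894 = 125.8 m.
Distance = √(ΔE² + ΔN²) = √(125.8² + 312.5²) = 336.9 m.

337 m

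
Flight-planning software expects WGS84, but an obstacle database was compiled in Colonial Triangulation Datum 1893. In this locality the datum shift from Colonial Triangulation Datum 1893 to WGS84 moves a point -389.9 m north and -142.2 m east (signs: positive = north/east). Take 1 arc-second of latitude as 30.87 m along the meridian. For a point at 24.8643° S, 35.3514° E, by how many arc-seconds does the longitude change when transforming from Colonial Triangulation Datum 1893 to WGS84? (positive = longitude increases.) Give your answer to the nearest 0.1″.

Δλ = -5.1″

At latitude -24.8643°, cos φ = 0.907306.
1″ of longitude at this latitude = 30.87 × cos φ = 28.0085 m, so Δλ = -142.2 / 28.0085 = -5.077″.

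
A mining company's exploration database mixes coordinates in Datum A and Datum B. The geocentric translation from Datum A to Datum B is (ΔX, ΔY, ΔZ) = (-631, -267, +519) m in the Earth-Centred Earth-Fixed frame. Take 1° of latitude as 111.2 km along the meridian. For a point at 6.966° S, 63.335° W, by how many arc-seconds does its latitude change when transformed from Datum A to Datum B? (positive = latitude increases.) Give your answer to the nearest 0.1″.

Δφ = 16.5″

sin φ = -0.121280, cos φ = 0.992618, sin λ = -0.893646, cos λ = 0.448773.
North component: ΔN = −sin φ cos λ·ΔX − sin φ sin λ·ΔY + cos φ·ΔZ = −(-0.121280)(0.448773)(-631) − (-0.121280)(-0.893646)(-267) + (0.992618)(519) = 509.76 m.
1° of latitude spans 111200 m, so Δφ = 509.76 / 111200 × 3600 = 16.503″.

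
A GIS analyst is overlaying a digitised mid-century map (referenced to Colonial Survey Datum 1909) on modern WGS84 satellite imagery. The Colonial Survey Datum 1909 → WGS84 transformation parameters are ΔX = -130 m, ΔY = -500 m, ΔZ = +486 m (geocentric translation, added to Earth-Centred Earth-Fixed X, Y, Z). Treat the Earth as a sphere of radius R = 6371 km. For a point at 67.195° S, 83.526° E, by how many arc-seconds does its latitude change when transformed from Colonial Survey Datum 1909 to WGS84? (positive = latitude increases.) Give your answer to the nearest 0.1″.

sin φ = -0.921829, cos φ = 0.387596, sin λ = 0.993623, cos λ = 0.112752.
North component: ΔN = −sin φ cos λ·ΔX − sin φ sin λ·ΔY + cos φ·ΔZ = −(-0.921829)(0.112752)(-130) − (-0.921829)(0.993623)(-500) + (0.387596)(486) = -283.12 m.
1° of latitude spans πR/180 = 111195 m, so Δφ = -283.12 / 111195 × 3600 = -9.166″.

Δφ = -9.2″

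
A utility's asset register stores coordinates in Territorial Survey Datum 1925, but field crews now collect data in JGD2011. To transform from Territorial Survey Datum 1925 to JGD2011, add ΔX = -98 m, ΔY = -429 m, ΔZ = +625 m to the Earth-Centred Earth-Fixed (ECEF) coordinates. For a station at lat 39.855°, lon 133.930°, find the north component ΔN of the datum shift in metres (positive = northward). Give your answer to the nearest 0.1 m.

ΔN = 634.2 m

The local north axis is (−sin φ cos λ, −sin φ sin λ, cos φ), giving ΔN = -43.571 + 197.996 + 479.793 = 634.22 m.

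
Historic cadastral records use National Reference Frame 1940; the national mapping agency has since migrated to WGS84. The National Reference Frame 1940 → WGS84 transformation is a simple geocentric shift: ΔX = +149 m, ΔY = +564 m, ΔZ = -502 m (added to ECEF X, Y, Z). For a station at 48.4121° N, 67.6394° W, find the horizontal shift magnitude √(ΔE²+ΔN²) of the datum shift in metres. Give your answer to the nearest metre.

353 m

At φ = 48.4121°, λ = -67.6394°: sin φ = 0.747938, cos φ = 0.663768, sin λ = -0.924808, cos λ = 0.380435.
ΔE = −sin λ·ΔX + cos λ·ΔY = −(-0.924808)·(149) + (0.380435)·(564) = 352.36 m.
ΔN = −sin φ cos λ·ΔX − sin φ sin λ·ΔY + cos φ·ΔZ = −(0.747938)(0.380435)(149) − (0.747938)(-0.924808)(564) + (0.663768)(-502) = 14.51 m.
Horizontal magnitude = √(ΔE² + ΔN²) = √(352.36² + 14.51²) = 352.66 m.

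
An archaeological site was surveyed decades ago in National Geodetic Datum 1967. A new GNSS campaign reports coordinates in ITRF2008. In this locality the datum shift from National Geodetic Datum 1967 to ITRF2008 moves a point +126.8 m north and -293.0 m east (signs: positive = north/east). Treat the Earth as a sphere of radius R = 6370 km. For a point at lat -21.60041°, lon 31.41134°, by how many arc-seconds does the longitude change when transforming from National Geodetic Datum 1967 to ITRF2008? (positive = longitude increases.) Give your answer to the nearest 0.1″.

Δλ = -10.2″

At latitude -21.60041°, cos φ = 0.929774.
One radian of longitude at latitude φ spans R cos φ, so Δλ = ΔE / (R cos φ) = -293.0 / (6370000 × 0.929774) = -4.9471e-05 rad = -10.204″.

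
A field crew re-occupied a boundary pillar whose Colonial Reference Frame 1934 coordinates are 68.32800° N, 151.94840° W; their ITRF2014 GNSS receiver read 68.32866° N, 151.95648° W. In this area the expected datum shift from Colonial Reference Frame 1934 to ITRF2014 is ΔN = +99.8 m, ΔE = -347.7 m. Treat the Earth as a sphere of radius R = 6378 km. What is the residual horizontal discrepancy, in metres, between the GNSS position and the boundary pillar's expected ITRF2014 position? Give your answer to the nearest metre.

Observed coordinate differences: Δφ = +0.00066°, Δλ = -0.00808°.
Converting to metres (1° lat = 111317 m, cos φ = 0.369293): observed ΔN = 73.5 m, observed ΔE = -332.2 m.
Subtracting the expected shift leaves a residual of 73.5 − (99.8) = -26.3 m north and -332.2 − (-347.7) = 15.5 m east.
Residual distance = √((-26.3)² + 15.5²) = 30.6 m.

31 m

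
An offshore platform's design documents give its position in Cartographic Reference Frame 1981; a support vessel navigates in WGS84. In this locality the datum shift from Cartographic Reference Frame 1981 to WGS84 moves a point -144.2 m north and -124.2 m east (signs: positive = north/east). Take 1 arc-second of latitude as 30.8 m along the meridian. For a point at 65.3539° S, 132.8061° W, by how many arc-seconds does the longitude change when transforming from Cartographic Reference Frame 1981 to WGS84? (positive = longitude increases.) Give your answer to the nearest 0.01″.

At latitude -65.3539°, cos φ = 0.417012.
1″ of longitude at this latitude = 30.80 × cos φ = 12.8440 m, so Δλ = -124.2 / 12.8440 = -9.670″.

Δλ = -9.67″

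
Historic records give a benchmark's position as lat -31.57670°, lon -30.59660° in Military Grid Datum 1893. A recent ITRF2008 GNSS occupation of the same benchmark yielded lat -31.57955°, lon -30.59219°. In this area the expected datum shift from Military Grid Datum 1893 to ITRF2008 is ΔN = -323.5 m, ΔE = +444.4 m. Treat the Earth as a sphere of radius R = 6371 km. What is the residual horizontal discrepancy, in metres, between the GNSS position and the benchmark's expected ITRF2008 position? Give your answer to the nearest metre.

27 m

Observed coordinate differences: Δφ = -0.00285°, Δλ = +0.00441°.
Converting to metres (1° lat = 111195 m, cos φ = 0.851940): observed ΔN = -316.9 m, observed ΔE = 417.8 m.
Subtracting the expected shift leaves a residual of -316.9 − (-323.5) = 6.6 m north and 417.8 − (444.4) = -26.6 m east.
Residual distance = √(6.6² + (-26.6)²) = 27.4 m.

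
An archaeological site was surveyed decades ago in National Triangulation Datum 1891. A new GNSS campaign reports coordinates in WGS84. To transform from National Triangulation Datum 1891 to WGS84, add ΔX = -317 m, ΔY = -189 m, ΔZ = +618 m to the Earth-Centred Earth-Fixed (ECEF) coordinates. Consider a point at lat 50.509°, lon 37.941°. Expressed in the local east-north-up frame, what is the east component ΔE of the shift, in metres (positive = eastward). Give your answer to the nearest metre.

At φ = 50.509°, λ = 37.941°: sin φ = 0.771724, cos φ = 0.635957, sin λ = 0.614850, cos λ = 0.788644.
ΔE = −sin λ·ΔX + cos λ·ΔY = −(0.614850)·(-317) + (0.788644)·(-189) = 45.85 m.

ΔE = 46 m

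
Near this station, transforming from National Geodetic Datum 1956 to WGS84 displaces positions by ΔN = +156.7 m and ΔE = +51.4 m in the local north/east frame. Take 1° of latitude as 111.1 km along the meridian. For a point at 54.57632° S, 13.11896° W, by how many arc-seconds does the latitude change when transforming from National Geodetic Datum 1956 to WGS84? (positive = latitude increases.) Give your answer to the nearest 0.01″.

1° of latitude = 111.1 km, so Δφ = 156.7 / 111100 = 0.0014104° = 5.078″.

Δφ = 5.08″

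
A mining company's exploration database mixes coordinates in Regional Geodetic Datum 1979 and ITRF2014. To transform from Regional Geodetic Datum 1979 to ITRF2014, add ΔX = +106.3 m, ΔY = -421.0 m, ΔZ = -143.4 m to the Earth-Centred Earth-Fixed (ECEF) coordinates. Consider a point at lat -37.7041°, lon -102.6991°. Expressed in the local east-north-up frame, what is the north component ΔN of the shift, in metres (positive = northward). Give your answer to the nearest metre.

ΔN = 123 m

At φ = -37.7041°, λ = -102.6991°: sin φ = -0.611584, cos φ = 0.791180, sin λ = -0.975538, cos λ = -0.219831.
ΔN = −sin φ cos λ·ΔX − sin φ sin λ·ΔY + cos φ·ΔZ = −(-0.611584)(-0.219831)(106.3) − (-0.611584)(-0.975538)(-421.0) + (0.791180)(-143.4) = 123.43 m.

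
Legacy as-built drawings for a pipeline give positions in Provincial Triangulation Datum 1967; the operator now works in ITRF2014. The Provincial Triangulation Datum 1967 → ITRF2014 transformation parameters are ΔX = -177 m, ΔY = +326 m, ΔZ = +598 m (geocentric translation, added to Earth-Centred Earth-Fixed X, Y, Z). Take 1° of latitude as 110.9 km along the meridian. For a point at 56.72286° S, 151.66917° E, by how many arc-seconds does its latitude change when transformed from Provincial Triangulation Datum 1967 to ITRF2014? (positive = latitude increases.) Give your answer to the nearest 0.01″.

sin φ = -0.836026, cos φ = 0.548689, sin λ = 0.474562, cos λ = -0.880222.
North component: ΔN = −sin φ cos λ·ΔX − sin φ sin λ·ΔY + cos φ·ΔZ = −(-0.836026)(-0.880222)(-177) − (-0.836026)(0.474562)(326) + (0.548689)(598) = 587.71 m.
1° of latitude spans 110900 m, so Δφ = 587.71 / 110900 × 3600 = 19.078″.

Δφ = 19.08″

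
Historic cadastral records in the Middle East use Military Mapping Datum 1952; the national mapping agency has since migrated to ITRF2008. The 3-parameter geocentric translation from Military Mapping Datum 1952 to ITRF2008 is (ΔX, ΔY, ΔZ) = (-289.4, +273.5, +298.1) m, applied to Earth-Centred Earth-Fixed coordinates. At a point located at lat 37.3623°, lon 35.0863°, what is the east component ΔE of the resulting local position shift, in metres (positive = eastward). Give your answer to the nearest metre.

The local east axis at (φ, λ) is (−sin λ, cos λ, 0), so ΔE = −sin(35.0863°)·(-289.4) + cos(35.0863°)·273.5 = 390.15 m.

ΔE = 390 m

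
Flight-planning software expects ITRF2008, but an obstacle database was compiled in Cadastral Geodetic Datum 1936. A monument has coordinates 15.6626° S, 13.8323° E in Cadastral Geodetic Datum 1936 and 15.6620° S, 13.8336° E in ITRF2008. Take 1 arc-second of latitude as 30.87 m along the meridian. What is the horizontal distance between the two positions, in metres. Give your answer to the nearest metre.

154 m

Δφ = -15.6620° − -15.6626° = +0.0006°; Δλ = 13.8336° − 13.8323° = +0.0013°.
1° of latitude = 3600 × 30.87 = 111132 m.
ΔN = Δφ × 111132 = 66.7 m; ΔE = Δλ × 111132 × cos(-15.6626°) = +0.0013 × 111132 × 0.962868 = 139.1 m.
Distance = √(ΔE² + ΔN²) = √(139.1² + 66.7²) = 154.3 m.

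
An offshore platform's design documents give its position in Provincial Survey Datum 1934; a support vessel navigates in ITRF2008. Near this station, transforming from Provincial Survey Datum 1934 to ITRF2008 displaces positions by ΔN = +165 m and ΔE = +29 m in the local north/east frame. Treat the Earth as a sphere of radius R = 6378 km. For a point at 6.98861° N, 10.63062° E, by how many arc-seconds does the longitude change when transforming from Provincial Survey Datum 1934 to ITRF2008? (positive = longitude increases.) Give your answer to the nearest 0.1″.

Δλ = 0.9″

At latitude 6.98861°, cos φ = 0.992570.
One radian of longitude at latitude φ spans R cos φ, so Δλ = ΔE / (R cos φ) = 29.0 / (6378000 × 0.992570) = 4.5809e-06 rad = 0.945″.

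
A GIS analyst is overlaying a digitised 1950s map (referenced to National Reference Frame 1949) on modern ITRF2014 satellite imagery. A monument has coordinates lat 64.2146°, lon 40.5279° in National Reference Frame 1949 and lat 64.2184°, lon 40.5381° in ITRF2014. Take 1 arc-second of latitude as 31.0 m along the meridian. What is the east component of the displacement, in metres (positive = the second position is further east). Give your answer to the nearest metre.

Δφ = 64.2184° − 64.2146° = +0.0038°; Δλ = 40.5381° − 40.5279° = +0.0102°.
1° of latitude = 3600 × 31.00 = 111600 m.
ΔN = Δφ × 111600 = 424.1 m; ΔE = Δλ × 111600 × cos(64.2146°) = +0.0102 × 111600 × 0.435002 = 495.2 m.

ΔE = 495 m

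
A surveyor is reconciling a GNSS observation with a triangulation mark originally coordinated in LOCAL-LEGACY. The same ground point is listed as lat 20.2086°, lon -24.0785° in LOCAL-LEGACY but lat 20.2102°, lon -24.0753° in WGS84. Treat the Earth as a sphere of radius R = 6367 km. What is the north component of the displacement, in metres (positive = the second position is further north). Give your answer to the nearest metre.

Δφ = 20.2102° − 20.2086° = +0.0016°; Δλ = -24.0753° − -24.0785° = +0.0032°.
1° along a meridian = πR/180 = 111125 m.
ΔN = Δφ × 111125 = 177.8 m; ΔE = Δλ × 111125 × cos(20.2086°) = +0.0032 × 111125 × 0.938441 = 333.7 m.

ΔN = 178 m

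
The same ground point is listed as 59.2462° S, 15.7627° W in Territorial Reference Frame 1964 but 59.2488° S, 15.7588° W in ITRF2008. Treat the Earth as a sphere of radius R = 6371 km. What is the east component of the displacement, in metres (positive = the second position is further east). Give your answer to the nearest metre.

ΔE = 222 m

Δφ = -59.2488° − -59.2462° = -0.0026°; Δλ = -15.7588° − -15.7627° = +0.0039°.
1° along a meridian = πR/180 = 111195 m.
ΔN = Δφ × 111195 = -289.1 m; ΔE = Δλ × 111195 × cos(-59.2462°) = +0.0039 × 111195 × 0.511350 = 221.8 m.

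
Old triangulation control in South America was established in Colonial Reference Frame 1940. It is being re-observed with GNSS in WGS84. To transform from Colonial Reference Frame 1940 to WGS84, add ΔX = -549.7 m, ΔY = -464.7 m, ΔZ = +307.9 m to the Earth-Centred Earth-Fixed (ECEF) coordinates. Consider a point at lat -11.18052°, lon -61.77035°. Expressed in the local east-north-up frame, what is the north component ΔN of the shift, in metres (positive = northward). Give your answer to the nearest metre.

ΔN = 331 m

At φ = -11.18052°, λ = -61.77035°: sin φ = -0.193901, cos φ = 0.981021, sin λ = -0.881059, cos λ = 0.473007.
ΔN = −sin φ cos λ·ΔX − sin φ sin λ·ΔY + cos φ·ΔZ = −(-0.193901)(0.473007)(-549.7) − (-0.193901)(-0.881059)(-464.7) + (0.981021)(307.9) = 331.03 m.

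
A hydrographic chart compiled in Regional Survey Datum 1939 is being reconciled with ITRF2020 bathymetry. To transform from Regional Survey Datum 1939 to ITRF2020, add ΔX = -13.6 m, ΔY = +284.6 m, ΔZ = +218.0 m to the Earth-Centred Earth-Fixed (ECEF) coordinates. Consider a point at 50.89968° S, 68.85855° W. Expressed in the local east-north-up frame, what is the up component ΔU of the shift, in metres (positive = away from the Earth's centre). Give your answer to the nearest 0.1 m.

ΔU = -339.7 m

At φ = -50.89968°, λ = -68.85855°: sin φ = -0.776043, cos φ = 0.630680, sin λ = -0.932693, cos λ = 0.360672.
ΔU = cos φ cos λ·ΔX + cos φ sin λ·ΔY + sin φ·ΔZ = (0.630680)(0.360672)(-13.6) + (0.630680)(-0.932693)(284.6) + (-0.776043)(218.0) = -339.68 m.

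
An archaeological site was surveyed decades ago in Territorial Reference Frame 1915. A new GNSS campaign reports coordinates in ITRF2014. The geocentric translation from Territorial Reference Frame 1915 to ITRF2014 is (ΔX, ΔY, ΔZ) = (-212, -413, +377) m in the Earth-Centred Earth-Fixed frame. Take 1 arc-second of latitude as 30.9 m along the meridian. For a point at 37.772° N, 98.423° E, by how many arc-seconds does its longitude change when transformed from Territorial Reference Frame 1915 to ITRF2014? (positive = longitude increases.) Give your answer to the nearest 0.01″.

sin φ = 0.612521, cos φ = 0.790454, sin λ = 0.989214, cos λ = -0.146480.
East component: ΔE = −sin λ·ΔX + cos λ·ΔY = −(0.989214)(-212) + (-0.146480)(-413) = 270.21 m.
1° of latitude spans 3600 × 30.90 = 111240 m; at latitude φ, 1° of longitude spans that × cos φ = 87930.2 m, so Δλ = 270.21 / 87930.2 × 3600 = 11.063″.

Δλ = 11.06″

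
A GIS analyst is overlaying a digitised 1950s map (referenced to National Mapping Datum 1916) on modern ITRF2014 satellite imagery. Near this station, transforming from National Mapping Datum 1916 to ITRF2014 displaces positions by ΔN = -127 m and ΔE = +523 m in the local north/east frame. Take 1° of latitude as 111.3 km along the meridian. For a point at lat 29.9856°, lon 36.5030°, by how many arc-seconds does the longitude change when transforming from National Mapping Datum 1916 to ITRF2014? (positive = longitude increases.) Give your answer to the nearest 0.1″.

Δλ = 19.5″

At latitude 29.9856°, cos φ = 0.866151.
1° of longitude at this latitude = 111.3 × cos φ = 96.40 km, so Δλ = 523.0 / 96402.6 = 0.0054252° = 19.531″.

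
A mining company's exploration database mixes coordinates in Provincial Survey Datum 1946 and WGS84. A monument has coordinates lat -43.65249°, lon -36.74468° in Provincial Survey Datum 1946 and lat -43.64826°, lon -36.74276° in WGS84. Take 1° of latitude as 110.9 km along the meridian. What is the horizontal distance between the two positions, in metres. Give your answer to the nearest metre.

494 m

Δφ = -43.64826° − -43.65249° = +0.00423°; Δλ = -36.74276° − -36.74468° = +0.00192°.
ΔN = Δφ × 110900 = 469.1 m; ΔE = Δλ × 110900 × cos(-43.65249°) = +0.00192 × 110900 × 0.723540 = 154.1 m.
Distance = √(ΔE² + ΔN²) = √(154.1² + 469.1²) = 493.8 m.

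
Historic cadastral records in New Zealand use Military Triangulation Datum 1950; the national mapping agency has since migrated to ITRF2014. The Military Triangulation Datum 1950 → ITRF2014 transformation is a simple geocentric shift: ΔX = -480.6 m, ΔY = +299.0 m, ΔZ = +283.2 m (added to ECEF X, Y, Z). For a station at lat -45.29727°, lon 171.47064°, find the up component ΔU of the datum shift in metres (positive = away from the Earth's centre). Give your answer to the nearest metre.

At φ = -45.29727°, λ = 171.47064°: sin φ = -0.710766, cos φ = 0.703429, sin λ = 0.148316, cos λ = -0.988940.
ΔU = cos φ cos λ·ΔX + cos φ sin λ·ΔY + sin φ·ΔZ = (0.703429)(-0.988940)(-480.6) + (0.703429)(0.148316)(299.0) + (-0.710766)(283.2) = 164.23 m.

ΔU = 164 m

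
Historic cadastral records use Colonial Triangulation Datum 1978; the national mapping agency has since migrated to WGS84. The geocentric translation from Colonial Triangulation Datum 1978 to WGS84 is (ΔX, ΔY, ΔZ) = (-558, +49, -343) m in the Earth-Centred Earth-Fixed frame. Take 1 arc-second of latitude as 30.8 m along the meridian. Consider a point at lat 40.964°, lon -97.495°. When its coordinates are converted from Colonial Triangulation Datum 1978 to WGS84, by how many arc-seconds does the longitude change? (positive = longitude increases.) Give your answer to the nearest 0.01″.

sin φ = 0.655585, cos φ = 0.755122, sin λ = -0.991456, cos λ = -0.130440.
East component: ΔE = −sin λ·ΔX + cos λ·ΔY = −(-0.991456)(-558) + (-0.130440)(49) = -559.62 m.
1° of latitude spans 3600 × 30.80 = 110880 m; at latitude φ, 1° of longitude spans that × cos φ = 83727.9 m, so Δλ = -559.62 / 83727.9 × 3600 = -24.062″.

Δλ = -24.06″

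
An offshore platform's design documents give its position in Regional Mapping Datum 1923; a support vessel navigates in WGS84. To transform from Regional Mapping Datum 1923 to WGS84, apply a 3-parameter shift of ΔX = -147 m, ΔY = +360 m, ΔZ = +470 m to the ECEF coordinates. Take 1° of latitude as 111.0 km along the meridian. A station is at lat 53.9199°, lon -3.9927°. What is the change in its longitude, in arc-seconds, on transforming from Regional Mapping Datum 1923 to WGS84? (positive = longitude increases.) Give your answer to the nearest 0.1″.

Δλ = 19.2″

sin φ = 0.808194, cos φ = 0.588916, sin λ = -0.069629, cos λ = 0.997573.
East component: ΔE = −sin λ·ΔX + cos λ·ΔY = −(-0.069629)(-147) + (0.997573)(360) = 348.89 m.
1° of latitude spans 111000 m; at latitude φ, 1° of longitude spans that × cos φ = 65369.6 m, so Δλ = 348.89 / 65369.6 × 3600 = 19.214″.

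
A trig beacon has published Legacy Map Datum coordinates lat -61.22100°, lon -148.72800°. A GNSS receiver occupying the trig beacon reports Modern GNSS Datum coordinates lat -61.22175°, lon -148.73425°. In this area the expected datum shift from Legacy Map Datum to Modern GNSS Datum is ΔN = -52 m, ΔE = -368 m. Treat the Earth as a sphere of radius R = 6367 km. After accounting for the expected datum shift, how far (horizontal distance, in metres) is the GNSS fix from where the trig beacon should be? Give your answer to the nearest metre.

46 m

Observed coordinate differences: Δφ = -0.00075°, Δλ = -0.00625°.
Converting to metres (1° lat = 111125 m, cos φ = 0.481432): observed ΔN = -83.3 m, observed ΔE = -334.4 m.
Subtracting the expected shift leaves a residual of -83.3 − (-52) = -31.3 m north and -334.4 − (-368) = 33.6 m east.
Residual distance = √((-31.3)² + 33.6²) = 46.0 m.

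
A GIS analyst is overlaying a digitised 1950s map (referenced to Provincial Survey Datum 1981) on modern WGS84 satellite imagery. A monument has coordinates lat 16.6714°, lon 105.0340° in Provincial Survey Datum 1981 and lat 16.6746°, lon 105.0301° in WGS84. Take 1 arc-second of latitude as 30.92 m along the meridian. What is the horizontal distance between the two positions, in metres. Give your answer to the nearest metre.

Δφ = 16.6746° − 16.6714° = +0.0032°; Δλ = 105.0301° − 105.0340° = -0.0039°.
1° of latitude = 3600 × 30.92 = 111312 m.
ΔN = Δφ × 111312 = 356.2 m; ΔE = Δλ × 111312 × cos(16.6714°) = -0.0039 × 111312 × 0.957966 = -415.9 m.
Distance = √(ΔE² + ΔN²) = √((-415.9)² + 356.2²) = 547.6 m.

548 m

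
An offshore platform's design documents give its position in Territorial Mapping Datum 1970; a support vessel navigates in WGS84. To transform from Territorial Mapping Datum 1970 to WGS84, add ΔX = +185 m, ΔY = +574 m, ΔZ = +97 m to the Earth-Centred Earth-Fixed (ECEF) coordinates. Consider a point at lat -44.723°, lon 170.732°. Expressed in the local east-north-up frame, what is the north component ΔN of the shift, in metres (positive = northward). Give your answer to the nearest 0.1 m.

At φ = -44.723°, λ = 170.732°: sin φ = -0.703680, cos φ = 0.710517, sin λ = 0.161053, cos λ = -0.986946.
ΔN = −sin φ cos λ·ΔX − sin φ sin λ·ΔY + cos φ·ΔZ = −(-0.703680)(-0.986946)(185) − (-0.703680)(0.161053)(574) + (0.710517)(97) = 5.49 m.

ΔN = 5.5 m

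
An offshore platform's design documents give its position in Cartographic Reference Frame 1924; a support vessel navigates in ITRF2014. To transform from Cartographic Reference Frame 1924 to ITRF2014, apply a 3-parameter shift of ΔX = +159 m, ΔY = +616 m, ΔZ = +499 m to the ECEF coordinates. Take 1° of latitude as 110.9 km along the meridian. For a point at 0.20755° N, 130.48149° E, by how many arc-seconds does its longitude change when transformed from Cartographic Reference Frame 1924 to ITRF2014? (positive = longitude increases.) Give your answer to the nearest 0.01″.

sin φ = 0.003622, cos φ = 0.999993, sin λ = 0.760616, cos λ = -0.649202.
East component: ΔE = −sin λ·ΔX + cos λ·ΔY = −(0.760616)(159) + (-0.649202)(616) = -520.85 m.
1° of latitude spans 110900 m; at latitude φ, 1° of longitude spans that × cos φ = 110899.3 m, so Δλ = -520.85 / 110899.3 × 3600 = -16.908″.

Δλ = -16.91″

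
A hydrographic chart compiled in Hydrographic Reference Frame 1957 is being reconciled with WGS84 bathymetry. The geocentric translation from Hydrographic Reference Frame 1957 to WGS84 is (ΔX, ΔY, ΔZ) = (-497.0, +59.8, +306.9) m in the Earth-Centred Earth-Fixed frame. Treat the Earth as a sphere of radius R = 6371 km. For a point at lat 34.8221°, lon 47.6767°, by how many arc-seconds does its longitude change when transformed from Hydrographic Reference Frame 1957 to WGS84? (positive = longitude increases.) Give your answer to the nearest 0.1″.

sin φ = 0.571030, cos φ = 0.820929, sin λ = 0.739357, cos λ = 0.673313.
East component: ΔE = −sin λ·ΔX + cos λ·ΔY = −(0.739357)(-497.0) + (0.673313)(59.8) = 407.72 m.
1° of latitude spans πR/180 = 111195 m; at latitude φ, 1° of longitude spans that × cos φ = 91283.1 m, so Δλ = 407.72 / 91283.1 × 3600 = 16.080″.

Δλ = 16.1″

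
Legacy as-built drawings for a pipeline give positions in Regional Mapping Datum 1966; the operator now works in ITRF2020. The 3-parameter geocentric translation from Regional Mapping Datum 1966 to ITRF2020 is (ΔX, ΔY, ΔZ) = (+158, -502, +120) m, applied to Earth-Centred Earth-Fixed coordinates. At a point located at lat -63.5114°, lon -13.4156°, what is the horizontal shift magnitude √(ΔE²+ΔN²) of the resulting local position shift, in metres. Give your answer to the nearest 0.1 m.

The local east axis at (φ, λ) is (−sin λ, cos λ, 0), so ΔE = −sin(-13.4156°)·158 + cos(-13.4156°)·(-502) = -451.64 m.
The local north axis is (−sin φ cos λ, −sin φ sin λ, cos φ), giving ΔN = 137.555 + 104.244 + 53.522 = 295.32 m.
Horizontal magnitude = √(ΔE² + ΔN²) = √((-451.64)² + 295.32²) = 539.63 m.

539.6 m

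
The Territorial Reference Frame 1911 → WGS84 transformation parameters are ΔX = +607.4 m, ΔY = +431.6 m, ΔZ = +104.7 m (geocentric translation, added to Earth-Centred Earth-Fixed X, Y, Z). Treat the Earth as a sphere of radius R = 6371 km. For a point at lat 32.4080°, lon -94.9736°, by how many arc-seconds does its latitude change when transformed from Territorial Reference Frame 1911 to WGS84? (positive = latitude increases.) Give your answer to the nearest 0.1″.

Δφ = 11.2″

sin φ = 0.535945, cos φ = 0.844253, sin λ = -0.996235, cos λ = -0.086697.
North component: ΔN = −sin φ cos λ·ΔX − sin φ sin λ·ΔY + cos φ·ΔZ = −(0.535945)(-0.086697)(607.4) − (0.535945)(-0.996235)(431.6) + (0.844253)(104.7) = 347.06 m.
1° of latitude spans πR/180 = 111195 m, so Δφ = 347.06 / 111195 × 3600 = 11.236″.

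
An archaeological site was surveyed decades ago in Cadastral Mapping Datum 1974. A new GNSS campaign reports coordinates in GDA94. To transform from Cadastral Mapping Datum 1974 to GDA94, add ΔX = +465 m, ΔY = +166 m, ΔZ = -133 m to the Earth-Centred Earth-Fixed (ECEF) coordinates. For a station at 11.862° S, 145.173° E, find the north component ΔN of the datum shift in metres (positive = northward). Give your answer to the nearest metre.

At φ = -11.862°, λ = 145.173°: sin φ = -0.205555, cos φ = 0.978646, sin λ = 0.571100, cos λ = -0.820880.
ΔN = −sin φ cos λ·ΔX − sin φ sin λ·ΔY + cos φ·ΔZ = −(-0.205555)(-0.820880)(465) − (-0.205555)(0.571100)(166) + (0.978646)(-133) = -189.13 m.

ΔN = -189 m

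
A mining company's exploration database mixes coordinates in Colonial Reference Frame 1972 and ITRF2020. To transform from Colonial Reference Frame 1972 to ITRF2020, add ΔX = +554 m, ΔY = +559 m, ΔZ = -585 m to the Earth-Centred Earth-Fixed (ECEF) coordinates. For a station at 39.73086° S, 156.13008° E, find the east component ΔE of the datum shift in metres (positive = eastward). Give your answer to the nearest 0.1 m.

At φ = -39.73086°, λ = 156.13008°: sin φ = -0.639182, cos φ = 0.769055, sin λ = 0.404662, cos λ = -0.914467.
ΔE = −sin λ·ΔX + cos λ·ΔY = −(0.404662)·(554) + (-0.914467)·(559) = -735.37 m.

ΔE = -735.4 m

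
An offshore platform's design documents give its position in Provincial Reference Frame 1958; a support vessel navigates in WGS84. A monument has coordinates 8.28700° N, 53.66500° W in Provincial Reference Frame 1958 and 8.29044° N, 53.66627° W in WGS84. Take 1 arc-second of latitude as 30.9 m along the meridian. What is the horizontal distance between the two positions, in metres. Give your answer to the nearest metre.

407 m

Δφ = 8.29044° − 8.28700° = +0.00344°; Δλ = -53.66627° − -53.66500° = -0.00127°.
1° of latitude = 3600 × 30.90 = 111240 m.
ΔN = Δφ × 111240 = 382.7 m; ΔE = Δλ × 111240 × cos(8.28700°) = -0.00127 × 111240 × 0.989559 = -139.8 m.
Distance = √(ΔE² + ΔN²) = √((-139.8)² + 382.7²) = 407.4 m.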